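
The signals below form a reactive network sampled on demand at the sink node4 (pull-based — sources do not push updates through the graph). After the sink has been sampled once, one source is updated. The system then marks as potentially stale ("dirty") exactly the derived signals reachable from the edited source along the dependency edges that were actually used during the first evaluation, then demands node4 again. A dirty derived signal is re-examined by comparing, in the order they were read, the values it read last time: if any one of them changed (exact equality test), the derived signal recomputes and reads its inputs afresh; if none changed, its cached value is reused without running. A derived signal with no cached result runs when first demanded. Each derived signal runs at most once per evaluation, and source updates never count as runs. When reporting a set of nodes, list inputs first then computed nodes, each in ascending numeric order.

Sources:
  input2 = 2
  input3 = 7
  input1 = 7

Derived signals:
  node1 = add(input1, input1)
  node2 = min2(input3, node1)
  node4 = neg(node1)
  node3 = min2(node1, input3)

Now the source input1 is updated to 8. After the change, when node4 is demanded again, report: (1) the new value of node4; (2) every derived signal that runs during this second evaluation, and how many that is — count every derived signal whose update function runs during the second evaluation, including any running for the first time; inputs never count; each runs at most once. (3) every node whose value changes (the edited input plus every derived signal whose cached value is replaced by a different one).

Initial pass — values computed on the first demand:
  node1 = add(7, 7) = 14
  node4 = neg(14) = -14

Second demand — change propagation:
  node1: re-runs because input1 7->8; input1 7->8; new result 16.
  node4: re-runs because node1 14->16; new result -16.

node4 now evaluates to -16.
Run set: node1, node4 (2 run).
Changed values: input1, node1, node4.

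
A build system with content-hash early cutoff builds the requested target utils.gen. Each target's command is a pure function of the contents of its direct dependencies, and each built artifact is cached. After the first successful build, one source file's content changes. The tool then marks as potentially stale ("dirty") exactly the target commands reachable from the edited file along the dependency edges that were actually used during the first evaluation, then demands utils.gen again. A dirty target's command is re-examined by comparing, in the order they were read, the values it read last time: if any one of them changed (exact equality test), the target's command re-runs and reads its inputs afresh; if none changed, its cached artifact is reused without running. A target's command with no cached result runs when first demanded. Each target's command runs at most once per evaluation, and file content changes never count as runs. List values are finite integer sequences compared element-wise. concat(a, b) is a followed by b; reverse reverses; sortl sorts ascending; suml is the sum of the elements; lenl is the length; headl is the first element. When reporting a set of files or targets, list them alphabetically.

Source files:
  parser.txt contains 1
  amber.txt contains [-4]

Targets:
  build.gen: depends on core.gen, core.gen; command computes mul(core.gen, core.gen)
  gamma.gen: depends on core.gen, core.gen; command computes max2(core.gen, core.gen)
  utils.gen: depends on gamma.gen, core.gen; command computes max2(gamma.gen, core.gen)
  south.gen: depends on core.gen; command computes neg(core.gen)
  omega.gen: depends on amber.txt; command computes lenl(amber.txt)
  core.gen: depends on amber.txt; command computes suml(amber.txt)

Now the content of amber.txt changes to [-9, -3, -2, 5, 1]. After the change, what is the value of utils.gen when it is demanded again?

First evaluation (everything demanded from the output):
  core.gen = suml([-4]) = -4
  gamma.gen = max2(-4, -4) = -4
  utils.gen = max2(-4, -4) = -4

Propagation after the edit:
  core.gen: runs — amber.txt [-4]->[-9, -3, -2, 5, 1]; result -8.
  gamma.gen: runs — core.gen -4->-8; core.gen -4->-8; result -8.
  utils.gen: runs — gamma.gen -4->-8; core.gen -4->-8; result -8.

New value of utils.gen: -8.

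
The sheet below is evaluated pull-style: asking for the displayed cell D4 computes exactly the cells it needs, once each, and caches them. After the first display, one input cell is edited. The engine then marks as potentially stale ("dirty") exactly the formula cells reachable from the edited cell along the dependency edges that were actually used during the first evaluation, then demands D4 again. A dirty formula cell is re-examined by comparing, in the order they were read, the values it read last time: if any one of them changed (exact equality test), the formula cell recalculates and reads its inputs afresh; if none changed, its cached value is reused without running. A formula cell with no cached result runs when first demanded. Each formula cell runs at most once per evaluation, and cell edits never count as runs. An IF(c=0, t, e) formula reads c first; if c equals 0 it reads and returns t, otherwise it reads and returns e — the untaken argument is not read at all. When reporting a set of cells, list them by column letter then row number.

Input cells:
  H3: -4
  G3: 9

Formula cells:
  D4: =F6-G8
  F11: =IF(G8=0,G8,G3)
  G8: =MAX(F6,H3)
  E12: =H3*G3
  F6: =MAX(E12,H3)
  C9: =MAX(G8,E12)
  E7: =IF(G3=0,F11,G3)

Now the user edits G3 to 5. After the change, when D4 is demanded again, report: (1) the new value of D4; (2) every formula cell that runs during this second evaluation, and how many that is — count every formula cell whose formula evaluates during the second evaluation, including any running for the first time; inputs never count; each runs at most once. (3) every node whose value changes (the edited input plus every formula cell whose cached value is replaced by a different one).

Demanding D4 again yields 0.
2 formula cells run: E12, F6.
The nodes whose values change: E12, G3.
Note the absorption at F6: it re-runs yet its value is the same, leaving the output's value untouched.

First demand of the output computes:
  E12 = -4 * 9 = -36
  F6 = MAX(-36, -4) = -4
  G8 = MAX(-4, -4) = -4
  D4 = -4 - -4 = 0

After the edit, cleaning proceeds:
  E12: a read changed (G3 9->5) — executes, giving -20.
  F6: a read changed (E12 -36->-20) — executes, giving -4 — identical to its old value.
  G8: dirty, but its reads are unchanged (F6 unchanged, H3 unchanged); cached -4 stands.
  D4: dirty, but its reads are unchanged (F6 unchanged, G8 unchanged); cached 0 stands.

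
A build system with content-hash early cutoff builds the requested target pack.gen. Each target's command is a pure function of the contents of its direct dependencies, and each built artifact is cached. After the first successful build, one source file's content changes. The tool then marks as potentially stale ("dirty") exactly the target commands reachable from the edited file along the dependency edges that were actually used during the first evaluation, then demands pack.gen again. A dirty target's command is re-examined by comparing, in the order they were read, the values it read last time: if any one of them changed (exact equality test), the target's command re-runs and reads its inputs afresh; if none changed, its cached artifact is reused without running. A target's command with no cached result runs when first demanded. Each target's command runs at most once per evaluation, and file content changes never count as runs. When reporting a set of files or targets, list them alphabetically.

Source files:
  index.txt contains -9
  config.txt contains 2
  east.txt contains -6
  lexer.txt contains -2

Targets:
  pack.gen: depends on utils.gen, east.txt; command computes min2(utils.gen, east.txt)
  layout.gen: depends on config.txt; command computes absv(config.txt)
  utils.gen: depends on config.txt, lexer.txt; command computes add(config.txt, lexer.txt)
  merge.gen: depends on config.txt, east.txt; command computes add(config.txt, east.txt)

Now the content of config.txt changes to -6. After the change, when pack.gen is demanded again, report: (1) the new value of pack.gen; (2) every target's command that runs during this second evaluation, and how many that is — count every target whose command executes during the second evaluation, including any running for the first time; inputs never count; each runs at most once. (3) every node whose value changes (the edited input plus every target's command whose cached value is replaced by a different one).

First evaluation (everything demanded from the output):
  utils.gen = add(2, -2) = 0
  pack.gen = min2(0, -6) = -6

Propagation after the edit:
  utils.gen: runs — config.txt 2->-6; result -8.
  pack.gen: runs — utils.gen 0->-8; result -8.

New value of pack.gen: -8.
Target commands that run: pack.gen, utils.gen — 2 in total.
Values that change: config.txt, pack.gen, utils.gen.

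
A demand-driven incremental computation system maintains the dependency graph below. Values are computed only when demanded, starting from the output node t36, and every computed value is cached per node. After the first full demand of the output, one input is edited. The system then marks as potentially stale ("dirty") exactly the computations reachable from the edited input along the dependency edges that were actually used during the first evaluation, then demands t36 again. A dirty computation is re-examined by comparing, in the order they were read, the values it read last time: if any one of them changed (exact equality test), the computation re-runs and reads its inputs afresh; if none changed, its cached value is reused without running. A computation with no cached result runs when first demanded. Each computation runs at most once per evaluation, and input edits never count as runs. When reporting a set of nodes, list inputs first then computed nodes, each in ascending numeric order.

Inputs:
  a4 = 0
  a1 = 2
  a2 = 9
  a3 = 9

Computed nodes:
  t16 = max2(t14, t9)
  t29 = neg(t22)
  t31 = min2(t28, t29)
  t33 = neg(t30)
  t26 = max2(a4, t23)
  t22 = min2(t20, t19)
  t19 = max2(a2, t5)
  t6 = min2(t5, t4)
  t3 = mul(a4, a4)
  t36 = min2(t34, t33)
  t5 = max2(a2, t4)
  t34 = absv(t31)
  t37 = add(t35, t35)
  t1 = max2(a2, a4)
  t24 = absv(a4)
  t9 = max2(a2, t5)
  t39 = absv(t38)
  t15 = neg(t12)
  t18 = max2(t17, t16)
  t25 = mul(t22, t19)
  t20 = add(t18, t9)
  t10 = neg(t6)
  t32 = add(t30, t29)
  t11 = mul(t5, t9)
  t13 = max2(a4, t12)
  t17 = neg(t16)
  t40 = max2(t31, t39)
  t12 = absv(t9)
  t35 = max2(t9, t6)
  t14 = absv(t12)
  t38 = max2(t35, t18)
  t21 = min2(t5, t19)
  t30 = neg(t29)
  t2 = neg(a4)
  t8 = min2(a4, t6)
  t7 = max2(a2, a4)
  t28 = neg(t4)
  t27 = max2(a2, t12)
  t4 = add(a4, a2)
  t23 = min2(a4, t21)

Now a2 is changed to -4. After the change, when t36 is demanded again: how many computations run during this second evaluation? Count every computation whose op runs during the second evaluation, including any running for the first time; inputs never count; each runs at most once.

First evaluation (everything demanded from the output):
  t4 = add(0, 9) = 9
  t5 = max2(9, 9) = 9
  t9 = max2(9, 9) = 9
  t12 = absv(9) = 9
  t14 = absv(9) = 9
  t16 = max2(9, 9) = 9
  t17 = neg(9) = -9
  t18 = max2(-9, 9) = 9
  t19 = max2(9, 9) = 9
  t20 = add(9, 9) = 18
  t22 = min2(18, 9) = 9
  t28 = neg(9) = -9
  t29 = neg(9) = -9
  t30 = neg(-9) = 9
  t31 = min2(-9, -9) = -9
  t33 = neg(9) = -9
  t34 = absv(-9) = 9
  t36 = min2(9, -9) = -9

Propagation after the edit:
  t4: runs — a2 9->-4; result -4.
  t5: runs — a2 9->-4; t4 9->-4; result -4.
  t9: runs — a2 9->-4; t5 9->-4; result -4.
  t12: runs — t9 9->-4; result 4.
  t14: runs — t12 9->4; result 4.
  t16: runs — t14 9->4; t9 9->-4; result 4.
  t17: runs — t16 9->4; result -4.
  t18: runs — t17 -9->-4; t16 9->4; result 4.
  t19: runs — a2 9->-4; t5 9->-4; result -4.
  t20: runs — t18 9->4; t9 9->-4; result 0.
  t22: runs — t20 18->0; t19 9->-4; result -4.
  t28: runs — t4 9->-4; result 4.
  t29: runs — t22 9->-4; result 4.
  t30: runs — t29 -9->4; result -4.
  t31: runs — t28 -9->4; t29 -9->4; result 4.
  t33: runs — t30 9->-4; result 4.
  t34: runs — t31 -9->4; result 4.
  t36: runs — t34 9->4; t33 -9->4; result 4.

Computations that run: t4, t5, t9, t12, t14, t16, t17, t18, t19, t20, t22, t28, t29, t30, t31, t33, t34, t36 — 18 in total.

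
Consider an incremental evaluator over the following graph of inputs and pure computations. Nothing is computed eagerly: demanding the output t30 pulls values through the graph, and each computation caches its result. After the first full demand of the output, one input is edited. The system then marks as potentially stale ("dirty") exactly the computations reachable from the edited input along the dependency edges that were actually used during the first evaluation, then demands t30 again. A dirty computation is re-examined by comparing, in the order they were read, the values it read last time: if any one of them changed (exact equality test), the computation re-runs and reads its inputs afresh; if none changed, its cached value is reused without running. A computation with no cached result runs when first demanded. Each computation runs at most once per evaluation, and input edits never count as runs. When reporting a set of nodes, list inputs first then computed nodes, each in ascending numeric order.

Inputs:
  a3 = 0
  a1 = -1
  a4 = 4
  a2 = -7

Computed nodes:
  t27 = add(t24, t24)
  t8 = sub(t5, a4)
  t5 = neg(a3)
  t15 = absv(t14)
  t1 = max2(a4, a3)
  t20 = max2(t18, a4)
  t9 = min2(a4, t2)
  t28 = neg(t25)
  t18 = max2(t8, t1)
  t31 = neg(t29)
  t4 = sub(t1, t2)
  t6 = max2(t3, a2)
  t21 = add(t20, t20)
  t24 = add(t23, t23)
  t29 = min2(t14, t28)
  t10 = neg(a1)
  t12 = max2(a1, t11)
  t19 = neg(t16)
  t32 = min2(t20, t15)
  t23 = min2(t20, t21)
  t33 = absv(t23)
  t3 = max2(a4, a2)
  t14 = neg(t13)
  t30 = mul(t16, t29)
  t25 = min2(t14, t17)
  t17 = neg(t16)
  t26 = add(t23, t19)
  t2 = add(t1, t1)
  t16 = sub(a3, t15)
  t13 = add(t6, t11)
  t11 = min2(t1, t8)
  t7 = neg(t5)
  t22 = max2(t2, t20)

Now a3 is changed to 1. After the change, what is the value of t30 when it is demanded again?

t30 now evaluates to 0.
The important point: at t17 every value read last time is unchanged, so the dirty flag clears without a run.

Initial pass — values computed on the first demand:
  t1 = max2(4, 0) = 4
  t3 = max2(4, -7) = 4
  t5 = neg(0) = 0
  t6 = max2(4, -7) = 4
  t8 = sub(0, 4) = -4
  t11 = min2(4, -4) = -4
  t13 = add(4, -4) = 0
  t14 = neg(0) = 0
  t15 = absv(0) = 0
  t16 = sub(0, 0) = 0
  t17 = neg(0) = 0
  t25 = min2(0, 0) = 0
  t28 = neg(0) = 0
  t29 = min2(0, 0) = 0
  t30 = mul(0, 0) = 0

Second demand — change propagation:
  t1: re-runs because a3 0->1; new result 4 (unchanged).
  t5: re-runs because a3 0->1; new result -1.
  t8: re-runs because t5 0->-1; new result -5.
  t11: re-runs because t8 -4->-5; new result -5.
  t13: re-runs because t11 -4->-5; new result -1.
  t14: re-runs because t13 0->-1; new result 1.
  t15: re-runs because t14 0->1; new result 1.
  t16: re-runs because a3 0->1; t15 0->1; new result 0 (unchanged).
  t17: re-examined; everything it read last time is the same (t16 unchanged) — cache 0 kept, no run.
  t25: re-runs because t14 0->1; new result 0 (unchanged).
  t28: re-examined; everything it read last time is the same (t25 unchanged) — cache 0 kept, no run.
  t29: re-runs because t14 0->1; new result 0 (unchanged).
  t30: re-examined; everything it read last time is the same (t16 unchanged, t29 unchanged) — cache 0 kept, no run.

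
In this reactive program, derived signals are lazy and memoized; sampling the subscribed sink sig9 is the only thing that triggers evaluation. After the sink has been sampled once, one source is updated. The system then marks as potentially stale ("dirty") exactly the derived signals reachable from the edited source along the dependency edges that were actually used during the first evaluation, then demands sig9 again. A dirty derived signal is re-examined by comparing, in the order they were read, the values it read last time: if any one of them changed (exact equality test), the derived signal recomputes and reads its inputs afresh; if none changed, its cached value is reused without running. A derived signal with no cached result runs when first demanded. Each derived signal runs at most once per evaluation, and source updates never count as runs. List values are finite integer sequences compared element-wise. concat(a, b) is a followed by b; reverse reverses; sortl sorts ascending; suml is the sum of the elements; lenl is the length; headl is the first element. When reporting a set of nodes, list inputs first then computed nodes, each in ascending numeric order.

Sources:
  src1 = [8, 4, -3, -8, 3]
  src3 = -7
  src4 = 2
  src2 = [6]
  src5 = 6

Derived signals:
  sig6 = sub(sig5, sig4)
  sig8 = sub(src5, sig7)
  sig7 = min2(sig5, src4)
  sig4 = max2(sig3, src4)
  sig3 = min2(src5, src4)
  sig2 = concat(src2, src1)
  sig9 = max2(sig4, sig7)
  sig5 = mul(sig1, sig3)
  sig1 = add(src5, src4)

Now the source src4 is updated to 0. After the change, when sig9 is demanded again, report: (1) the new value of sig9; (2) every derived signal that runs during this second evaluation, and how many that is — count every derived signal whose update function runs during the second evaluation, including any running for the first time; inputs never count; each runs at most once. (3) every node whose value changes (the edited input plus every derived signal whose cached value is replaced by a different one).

First demand of the output computes:
  sig1 = add(6, 2) = 8
  sig3 = min2(6, 2) = 2
  sig4 = max2(2, 2) = 2
  sig5 = mul(8, 2) = 16
  sig7 = min2(16, 2) = 2
  sig9 = max2(2, 2) = 2

After the edit, cleaning proceeds:
  sig1: a read changed (src4 2->0) — executes, giving 6.
  sig3: a read changed (src4 2->0) — executes, giving 0.
  sig4: a read changed (sig3 2->0; src4 2->0) — executes, giving 0.
  sig5: a read changed (sig1 8->6; sig3 2->0) — executes, giving 0.
  sig7: a read changed (sig5 16->0; src4 2->0) — executes, giving 0.
  sig9: a read changed (sig4 2->0; sig7 2->0) — executes, giving 0.

Demanding sig9 again yields 0.
6 derived signals run: sig1, sig3, sig4, sig5, sig7, sig9.
The nodes whose values change: src4, sig1, sig3, sig4, sig5, sig7, sig9.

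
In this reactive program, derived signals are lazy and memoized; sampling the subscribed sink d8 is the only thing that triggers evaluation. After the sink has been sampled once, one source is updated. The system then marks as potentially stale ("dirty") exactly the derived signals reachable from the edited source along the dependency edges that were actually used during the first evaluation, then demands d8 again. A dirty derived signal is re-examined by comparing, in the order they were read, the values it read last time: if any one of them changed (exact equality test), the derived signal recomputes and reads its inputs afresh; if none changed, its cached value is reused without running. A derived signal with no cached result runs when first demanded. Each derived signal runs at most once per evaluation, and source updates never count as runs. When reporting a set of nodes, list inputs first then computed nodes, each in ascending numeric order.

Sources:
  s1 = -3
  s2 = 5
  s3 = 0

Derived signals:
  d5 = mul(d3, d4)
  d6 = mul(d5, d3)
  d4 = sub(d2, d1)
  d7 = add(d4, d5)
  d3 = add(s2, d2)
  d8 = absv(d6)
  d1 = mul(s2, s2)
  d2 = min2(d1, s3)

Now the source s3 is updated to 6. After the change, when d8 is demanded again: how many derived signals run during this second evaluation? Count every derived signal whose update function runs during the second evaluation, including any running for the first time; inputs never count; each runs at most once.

6 derived signals run: d2, d3, d4, d5, d6, d8.

First demand of the output computes:
  d1 = mul(5, 5) = 25
  d2 = min2(25, 0) = 0
  d3 = add(5, 0) = 5
  d4 = sub(0, 25) = -25
  d5 = mul(5, -25) = -125
  d6 = mul(-125, 5) = -625
  d8 = absv(-625) = 625

After the edit, cleaning proceeds:
  d2: a read changed (s3 0->6) — executes, giving 6.
  d3: a read changed (d2 0->6) — executes, giving 11.
  d4: a read changed (d2 0->6) — executes, giving -19.
  d5: a read changed (d3 5->11; d4 -25->-19) — executes, giving -209.
  d6: a read changed (d5 -125->-209; d3 5->11) — executes, giving -2299.
  d8: a read changed (d6 -625->-2299) — executes, giving 2299.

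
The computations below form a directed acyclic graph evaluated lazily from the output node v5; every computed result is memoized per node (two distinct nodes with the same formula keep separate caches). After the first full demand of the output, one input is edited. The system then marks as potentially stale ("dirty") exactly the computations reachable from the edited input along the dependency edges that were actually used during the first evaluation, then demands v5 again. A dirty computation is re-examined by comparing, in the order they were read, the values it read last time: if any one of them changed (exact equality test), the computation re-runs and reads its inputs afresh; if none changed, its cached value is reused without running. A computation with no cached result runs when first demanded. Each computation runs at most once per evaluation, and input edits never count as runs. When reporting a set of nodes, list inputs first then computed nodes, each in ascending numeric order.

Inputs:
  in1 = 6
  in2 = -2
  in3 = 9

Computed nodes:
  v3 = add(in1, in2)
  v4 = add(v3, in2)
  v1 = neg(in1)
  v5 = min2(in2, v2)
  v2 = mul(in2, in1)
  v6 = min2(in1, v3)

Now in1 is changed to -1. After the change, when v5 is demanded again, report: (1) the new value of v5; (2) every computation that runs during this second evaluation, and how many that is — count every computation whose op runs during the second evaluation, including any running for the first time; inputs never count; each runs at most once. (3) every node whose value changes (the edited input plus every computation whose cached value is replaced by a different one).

First demand of the output computes:
  v2 = mul(-2, 6) = -12
  v5 = min2(-2, -12) = -12

After the edit, cleaning proceeds:
  v2: a read changed (in1 6->-1) — executes, giving 2.
  v5: a read changed (v2 -12->2) — executes, giving -2.

Demanding v5 again yields -2.
2 computations run: v2, v5.
The nodes whose values change: in1, v2, v5.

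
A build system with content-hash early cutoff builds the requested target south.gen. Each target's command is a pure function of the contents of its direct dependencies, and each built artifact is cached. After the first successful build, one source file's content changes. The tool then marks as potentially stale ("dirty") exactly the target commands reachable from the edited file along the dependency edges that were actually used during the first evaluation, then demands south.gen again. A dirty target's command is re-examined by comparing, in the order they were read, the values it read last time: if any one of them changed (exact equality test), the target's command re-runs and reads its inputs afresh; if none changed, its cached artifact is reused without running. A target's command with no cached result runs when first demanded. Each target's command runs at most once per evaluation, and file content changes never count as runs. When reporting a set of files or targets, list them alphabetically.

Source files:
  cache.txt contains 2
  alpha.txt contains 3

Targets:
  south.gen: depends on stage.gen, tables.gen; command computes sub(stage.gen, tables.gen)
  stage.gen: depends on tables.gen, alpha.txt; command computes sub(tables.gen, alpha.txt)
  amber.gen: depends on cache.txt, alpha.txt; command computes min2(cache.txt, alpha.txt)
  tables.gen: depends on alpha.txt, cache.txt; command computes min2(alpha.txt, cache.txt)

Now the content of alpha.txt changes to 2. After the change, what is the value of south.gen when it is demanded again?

First evaluation (everything demanded from the output):
  tables.gen = min2(3, 2) = 2
  stage.gen = sub(2, 3) = -1
  south.gen = sub(-1, 2) = -3

Propagation after the edit:
  tables.gen: runs — alpha.txt 3->2; result 2 (same value as before).
  stage.gen: runs — alpha.txt 3->2; result 0.
  south.gen: runs — stage.gen -1->0; result -2.

New value of south.gen: -2.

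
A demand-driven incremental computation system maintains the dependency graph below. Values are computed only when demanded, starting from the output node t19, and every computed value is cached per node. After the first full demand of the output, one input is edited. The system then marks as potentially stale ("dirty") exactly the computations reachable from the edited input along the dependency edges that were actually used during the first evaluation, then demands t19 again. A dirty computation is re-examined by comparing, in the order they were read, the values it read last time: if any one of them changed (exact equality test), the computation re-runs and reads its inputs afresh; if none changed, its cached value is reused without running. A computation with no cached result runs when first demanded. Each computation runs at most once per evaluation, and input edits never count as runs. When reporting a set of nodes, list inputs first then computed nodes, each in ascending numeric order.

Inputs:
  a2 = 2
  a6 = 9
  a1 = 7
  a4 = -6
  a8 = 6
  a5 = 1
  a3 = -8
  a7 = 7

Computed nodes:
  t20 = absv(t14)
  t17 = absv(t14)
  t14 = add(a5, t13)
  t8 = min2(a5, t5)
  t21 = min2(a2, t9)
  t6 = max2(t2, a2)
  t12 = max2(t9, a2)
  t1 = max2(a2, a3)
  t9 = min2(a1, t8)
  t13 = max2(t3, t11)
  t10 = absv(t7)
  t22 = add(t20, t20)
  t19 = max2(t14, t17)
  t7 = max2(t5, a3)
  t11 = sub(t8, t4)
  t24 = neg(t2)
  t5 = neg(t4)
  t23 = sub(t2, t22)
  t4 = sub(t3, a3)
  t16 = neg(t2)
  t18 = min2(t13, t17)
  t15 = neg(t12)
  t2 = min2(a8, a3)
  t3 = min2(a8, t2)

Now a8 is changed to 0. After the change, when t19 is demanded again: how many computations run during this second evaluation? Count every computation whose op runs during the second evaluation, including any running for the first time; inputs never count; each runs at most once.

Computations that run: t2, t3 — 2 in total.
Key observation: the cutoff stops propagation at t4 — its inputs' values are unchanged, so it reuses its cache.

First evaluation (everything demanded from the output):
  t2 = min2(6, -8) = -8
  t3 = min2(6, -8) = -8
  t4 = sub(-8, -8) = 0
  t5 = neg(0) = 0
  t8 = min2(1, 0) = 0
  t11 = sub(0, 0) = 0
  t13 = max2(-8, 0) = 0
  t14 = add(1, 0) = 1
  t17 = absv(1) = 1
  t19 = max2(1, 1) = 1

Propagation after the edit:
  t2: runs — a8 6->0; result -8 (same value as before).
  t3: runs — a8 6->0; result -8 (same value as before).
  t4: checked — values it read are unchanged (t3 unchanged, a3 unchanged); reused cached 0 without running.
  t5: checked — values it read are unchanged (t4 unchanged); reused cached 0 without running.
  t8: checked — values it read are unchanged (a5 unchanged, t5 unchanged); reused cached 0 without running.
  t11: checked — values it read are unchanged (t8 unchanged, t4 unchanged); reused cached 0 without running.
  t13: checked — values it read are unchanged (t3 unchanged, t11 unchanged); reused cached 0 without running.
  t14: checked — values it read are unchanged (a5 unchanged, t13 unchanged); reused cached 1 without running.
  t17: checked — values it read are unchanged (t14 unchanged); reused cached 1 without running.
  t19: checked — values it read are unchanged (t14 unchanged, t17 unchanged); reused cached 1 without running.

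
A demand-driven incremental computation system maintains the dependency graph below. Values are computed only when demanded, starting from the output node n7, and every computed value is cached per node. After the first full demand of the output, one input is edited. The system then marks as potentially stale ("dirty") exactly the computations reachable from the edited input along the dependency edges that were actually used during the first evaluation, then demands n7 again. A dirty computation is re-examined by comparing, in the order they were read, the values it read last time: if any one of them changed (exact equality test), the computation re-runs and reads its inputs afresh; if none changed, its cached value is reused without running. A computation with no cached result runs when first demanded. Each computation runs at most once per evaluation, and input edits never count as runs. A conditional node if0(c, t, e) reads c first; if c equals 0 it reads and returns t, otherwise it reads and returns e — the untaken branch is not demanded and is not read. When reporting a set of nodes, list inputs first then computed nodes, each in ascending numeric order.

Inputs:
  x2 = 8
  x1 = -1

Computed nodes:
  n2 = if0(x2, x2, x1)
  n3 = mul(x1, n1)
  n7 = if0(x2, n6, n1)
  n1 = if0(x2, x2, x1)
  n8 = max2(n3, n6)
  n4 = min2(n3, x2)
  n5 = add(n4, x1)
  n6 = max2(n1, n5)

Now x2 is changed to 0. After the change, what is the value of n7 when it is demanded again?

First evaluation (everything demanded from the output):
  n1 = if0(x2=8 -> else branch x1) = -1
  n7 = if0(x2=8 -> else branch n1) = -1

Propagation after the edit:
  n1: runs — x2 8->0; result 0.
  n3: demanded for the first time — runs, produces 0.
  n4: demanded for the first time — runs, produces 0.
  n5: demanded for the first time — runs, produces -1.
  n6: demanded for the first time — runs, produces 0.
  n7: runs — x2 8->0; n1 -1->0; result 0.

Key observation: a condition flipped, so demand reaches new nodes — n3, n4, n5, n6 run for the first time.

New value of n7: 0.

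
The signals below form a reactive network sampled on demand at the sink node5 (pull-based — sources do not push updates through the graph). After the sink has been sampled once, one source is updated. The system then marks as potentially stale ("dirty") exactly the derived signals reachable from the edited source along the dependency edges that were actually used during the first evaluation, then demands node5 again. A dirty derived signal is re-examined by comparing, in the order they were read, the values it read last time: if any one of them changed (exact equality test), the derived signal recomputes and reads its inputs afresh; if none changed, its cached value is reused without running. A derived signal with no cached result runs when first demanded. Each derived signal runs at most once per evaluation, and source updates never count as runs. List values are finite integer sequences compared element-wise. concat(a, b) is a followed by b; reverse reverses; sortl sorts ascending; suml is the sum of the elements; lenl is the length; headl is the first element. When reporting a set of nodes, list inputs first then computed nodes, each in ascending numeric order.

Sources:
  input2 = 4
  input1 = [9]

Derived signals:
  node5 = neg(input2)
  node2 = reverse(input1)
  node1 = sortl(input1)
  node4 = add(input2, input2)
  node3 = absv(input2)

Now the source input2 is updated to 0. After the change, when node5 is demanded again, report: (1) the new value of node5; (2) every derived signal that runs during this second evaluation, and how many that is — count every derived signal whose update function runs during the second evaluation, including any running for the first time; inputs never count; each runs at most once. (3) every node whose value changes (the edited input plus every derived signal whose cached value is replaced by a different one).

Initial pass — values computed on the first demand:
  node5 = neg(4) = -4

Second demand — change propagation:
  node5: re-runs because input2 4->0; new result 0.

node5 now evaluates to 0.
Run set: node5 (1 run).
Changed values: input2, node5.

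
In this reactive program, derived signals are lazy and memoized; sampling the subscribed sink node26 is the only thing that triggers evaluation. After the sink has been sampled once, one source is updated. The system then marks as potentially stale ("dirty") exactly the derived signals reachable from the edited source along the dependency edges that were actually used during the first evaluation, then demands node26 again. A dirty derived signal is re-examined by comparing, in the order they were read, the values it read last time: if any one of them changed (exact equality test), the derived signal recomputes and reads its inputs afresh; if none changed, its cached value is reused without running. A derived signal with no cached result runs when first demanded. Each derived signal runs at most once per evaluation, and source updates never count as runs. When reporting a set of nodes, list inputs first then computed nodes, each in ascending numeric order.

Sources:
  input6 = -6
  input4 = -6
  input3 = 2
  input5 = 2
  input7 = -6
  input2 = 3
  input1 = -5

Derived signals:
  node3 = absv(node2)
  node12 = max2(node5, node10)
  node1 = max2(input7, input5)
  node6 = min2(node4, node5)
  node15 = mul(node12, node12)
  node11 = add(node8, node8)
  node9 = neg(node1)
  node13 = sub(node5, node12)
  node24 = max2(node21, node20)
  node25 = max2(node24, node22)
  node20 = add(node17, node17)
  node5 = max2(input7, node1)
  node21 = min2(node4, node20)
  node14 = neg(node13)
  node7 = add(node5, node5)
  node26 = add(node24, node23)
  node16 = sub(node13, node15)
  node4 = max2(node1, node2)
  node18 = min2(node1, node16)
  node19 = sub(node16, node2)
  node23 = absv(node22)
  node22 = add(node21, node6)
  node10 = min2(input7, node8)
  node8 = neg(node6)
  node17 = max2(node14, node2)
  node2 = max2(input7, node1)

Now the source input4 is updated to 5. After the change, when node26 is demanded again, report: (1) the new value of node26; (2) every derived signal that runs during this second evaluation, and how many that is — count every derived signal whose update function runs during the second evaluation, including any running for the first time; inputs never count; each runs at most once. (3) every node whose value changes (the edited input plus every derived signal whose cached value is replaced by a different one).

First demand of the output computes:
  node1 = max2(-6, 2) = 2
  node2 = max2(-6, 2) = 2
  node4 = max2(2, 2) = 2
  node5 = max2(-6, 2) = 2
  node6 = min2(2, 2) = 2
  node8 = neg(2) = -2
  node10 = min2(-6, -2) = -6
  node12 = max2(2, -6) = 2
  node13 = sub(2, 2) = 0
  node14 = neg(0) = 0
  node17 = max2(0, 2) = 2
  node20 = add(2, 2) = 4
  node21 = min2(2, 4) = 2
  node22 = add(2, 2) = 4
  node23 = absv(4) = 4
  node24 = max2(2, 4) = 4
  node26 = add(4, 4) = 8

After the edit, cleaning proceeds:
  no node depends on input4 at all; the second demand re-runs nothing.

Note the shortcut — nothing in the graph depends on input4 at all, so no recomputation happens.

Demanding node26 again yields 8.
0 derived signals run: none.
The nodes whose values change: input4.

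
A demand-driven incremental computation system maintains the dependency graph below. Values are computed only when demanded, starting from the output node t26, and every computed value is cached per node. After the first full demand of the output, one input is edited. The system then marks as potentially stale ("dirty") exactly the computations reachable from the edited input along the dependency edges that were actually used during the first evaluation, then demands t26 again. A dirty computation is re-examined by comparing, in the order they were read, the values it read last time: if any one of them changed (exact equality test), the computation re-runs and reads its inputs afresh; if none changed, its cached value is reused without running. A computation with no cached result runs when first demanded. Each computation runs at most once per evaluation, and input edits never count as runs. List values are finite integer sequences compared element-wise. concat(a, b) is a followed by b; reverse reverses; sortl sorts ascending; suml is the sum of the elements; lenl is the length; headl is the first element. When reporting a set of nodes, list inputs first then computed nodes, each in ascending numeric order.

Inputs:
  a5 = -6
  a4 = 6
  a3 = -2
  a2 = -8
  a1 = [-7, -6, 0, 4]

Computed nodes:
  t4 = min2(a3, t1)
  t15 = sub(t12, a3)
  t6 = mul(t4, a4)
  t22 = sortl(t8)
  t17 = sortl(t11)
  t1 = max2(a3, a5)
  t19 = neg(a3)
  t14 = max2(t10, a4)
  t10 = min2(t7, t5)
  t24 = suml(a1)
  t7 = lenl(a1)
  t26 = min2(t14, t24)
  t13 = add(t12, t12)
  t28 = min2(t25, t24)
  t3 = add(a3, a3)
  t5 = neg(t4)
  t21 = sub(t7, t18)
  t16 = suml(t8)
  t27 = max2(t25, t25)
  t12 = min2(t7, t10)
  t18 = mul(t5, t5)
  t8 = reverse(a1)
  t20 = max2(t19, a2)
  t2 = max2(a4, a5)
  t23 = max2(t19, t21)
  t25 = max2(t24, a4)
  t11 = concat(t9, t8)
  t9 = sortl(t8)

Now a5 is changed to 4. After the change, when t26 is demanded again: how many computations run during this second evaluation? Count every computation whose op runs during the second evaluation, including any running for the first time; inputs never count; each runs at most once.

First evaluation (everything demanded from the output):
  t1 = max2(-2, -6) = -2
  t4 = min2(-2, -2) = -2
  t5 = neg(-2) = 2
  t7 = lenl([-7, -6, 0, 4]) = 4
  t10 = min2(4, 2) = 2
  t14 = max2(2, 6) = 6
  t24 = suml([-7, -6, 0, 4]) = -9
  t26 = min2(6, -9) = -9

Propagation after the edit:
  t1: runs — a5 -6->4; result 4.
  t4: runs — t1 -2->4; result -2 (same value as before).
  t5: checked — values it read are unchanged (t4 unchanged); reused cached 2 without running.
  t10: checked — values it read are unchanged (t7 unchanged, t5 unchanged); reused cached 2 without running.
  t14: checked — values it read are unchanged (t10 unchanged, a4 unchanged); reused cached 6 without running.
  t26: checked — values it read are unchanged (t14 unchanged, t24 unchanged); reused cached -9 without running.

Key observation: the change is absorbed at t4 — it re-runs but produces the same value, and the output's value is unchanged.

Computations that run: t1, t4 — 2 in total.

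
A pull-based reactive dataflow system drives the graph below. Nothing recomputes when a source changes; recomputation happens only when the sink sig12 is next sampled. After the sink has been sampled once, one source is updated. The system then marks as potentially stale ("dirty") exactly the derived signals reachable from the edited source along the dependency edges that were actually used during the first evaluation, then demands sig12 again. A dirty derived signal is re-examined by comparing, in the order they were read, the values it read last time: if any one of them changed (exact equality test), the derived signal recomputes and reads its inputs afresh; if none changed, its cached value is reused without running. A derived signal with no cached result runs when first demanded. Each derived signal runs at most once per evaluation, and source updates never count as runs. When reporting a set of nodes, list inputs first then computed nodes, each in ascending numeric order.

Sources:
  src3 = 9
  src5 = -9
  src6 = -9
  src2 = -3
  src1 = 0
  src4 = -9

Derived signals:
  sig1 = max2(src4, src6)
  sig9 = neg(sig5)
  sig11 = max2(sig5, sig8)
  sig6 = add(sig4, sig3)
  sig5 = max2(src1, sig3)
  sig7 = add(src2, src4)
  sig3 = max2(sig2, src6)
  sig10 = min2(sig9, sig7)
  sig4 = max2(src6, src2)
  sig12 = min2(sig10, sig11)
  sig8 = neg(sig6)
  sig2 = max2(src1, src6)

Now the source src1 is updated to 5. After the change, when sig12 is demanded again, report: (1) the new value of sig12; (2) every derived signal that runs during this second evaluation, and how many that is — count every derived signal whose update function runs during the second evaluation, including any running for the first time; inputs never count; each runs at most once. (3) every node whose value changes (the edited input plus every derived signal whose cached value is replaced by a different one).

New value of sig12: -12.
Derived signals that run: sig2, sig3, sig5, sig6, sig8, sig9, sig10, sig11, sig12 — 9 in total.
Values that change: src1, sig2, sig3, sig5, sig6, sig8, sig9, sig11.

First evaluation (everything demanded from the output):
  sig2 = max2(0, -9) = 0
  sig3 = max2(0, -9) = 0
  sig4 = max2(-9, -3) = -3
  sig5 = max2(0, 0) = 0
  sig6 = add(-3, 0) = -3
  sig7 = add(-3, -9) = -12
  sig8 = neg(-3) = 3
  sig9 = neg(0) = 0
  sig10 = min2(0, -12) = -12
  sig11 = max2(0, 3) = 3
  sig12 = min2(-12, 3) = -12

Propagation after the edit:
  sig2: runs — src1 0->5; result 5.
  sig3: runs — sig2 0->5; result 5.
  sig5: runs — src1 0->5; sig3 0->5; result 5.
  sig6: runs — sig3 0->5; result 2.
  sig8: runs — sig6 -3->2; result -2.
  sig9: runs — sig5 0->5; result -5.
  sig10: runs — sig9 0->-5; result -12 (same value as before).
  sig11: runs — sig5 0->5; sig8 3->-2; result 5.
  sig12: runs — sig11 3->5; result -12 (same value as before).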